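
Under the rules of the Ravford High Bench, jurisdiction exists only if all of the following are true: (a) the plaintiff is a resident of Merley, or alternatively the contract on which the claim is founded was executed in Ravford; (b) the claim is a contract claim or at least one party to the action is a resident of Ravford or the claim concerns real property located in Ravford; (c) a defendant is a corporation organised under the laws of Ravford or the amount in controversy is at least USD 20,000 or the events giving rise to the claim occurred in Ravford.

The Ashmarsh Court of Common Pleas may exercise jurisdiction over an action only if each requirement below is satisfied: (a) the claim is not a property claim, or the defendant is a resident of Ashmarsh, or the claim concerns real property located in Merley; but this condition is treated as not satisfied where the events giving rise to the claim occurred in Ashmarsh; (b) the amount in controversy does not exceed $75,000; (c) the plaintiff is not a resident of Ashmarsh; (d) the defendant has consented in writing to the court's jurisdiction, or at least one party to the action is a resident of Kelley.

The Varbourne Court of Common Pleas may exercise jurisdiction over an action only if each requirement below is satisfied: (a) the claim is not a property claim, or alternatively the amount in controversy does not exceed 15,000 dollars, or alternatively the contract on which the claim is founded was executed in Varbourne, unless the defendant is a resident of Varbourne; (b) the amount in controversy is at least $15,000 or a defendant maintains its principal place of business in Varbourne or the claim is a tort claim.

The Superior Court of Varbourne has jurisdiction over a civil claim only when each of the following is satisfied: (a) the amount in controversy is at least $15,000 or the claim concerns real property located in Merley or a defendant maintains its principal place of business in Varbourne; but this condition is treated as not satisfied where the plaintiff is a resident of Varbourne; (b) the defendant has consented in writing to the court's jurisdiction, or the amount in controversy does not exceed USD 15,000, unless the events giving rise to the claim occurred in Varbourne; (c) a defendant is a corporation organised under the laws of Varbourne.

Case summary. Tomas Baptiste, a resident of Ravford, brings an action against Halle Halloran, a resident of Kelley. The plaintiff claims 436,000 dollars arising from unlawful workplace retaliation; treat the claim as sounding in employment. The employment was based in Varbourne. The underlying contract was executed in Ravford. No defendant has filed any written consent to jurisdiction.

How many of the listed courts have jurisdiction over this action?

The Ravford High Bench:
  (a) The contract was executed in Ravford, which satisfies one of the alternatives. Condition met.
  (b) Tomas Baptiste resides in Ravford, so one alternative holds. Satisfied.
  (c) The amount in controversy is $436,000, which meets the $20,000 floor, so this disjunct is met. Met.
  → The court has jurisdiction.
The Ashmarsh Court of Common Pleas:
  (a) The claim is an employment claim, not a property claim — that alternative is enough. The carve-out does not apply: the operative events occurred in Varbourne, not Ashmarsh. Satisfied.
  (b) The amount in controversy is $436,000, above the $75,000 ceiling. Condition not met.
  (c) The plaintiff resides in Ravford, which is not Ashmarsh. Satisfied.
  (d) Halle Halloran resides in Kelley, so one alternative holds. Met.
  → The court lacks jurisdiction.
The Varbourne Court of Common Pleas:
  (a) The claim is an employment claim, not a property claim, so this disjunct is met. Condition met.
  (b) The amount in controversy is USD 436,000, which meets the 15,000 dollars floor, which satisfies one of the alternatives. Met.
  → Every requirement is satisfied — jurisdiction.
The Superior Court of Varbourne:
  (a) The amount in controversy is 436,000 dollars, which meets the USD 15,000 floor, so this disjunct is met. And the carve-out is inapplicable — the plaintiff resides in Ravford, not Varbourne. Met.
  (b) No such written consent has been filed; the amount in controversy is $436,000, above the 15,000 dollars ceiling — no alternative holds. The proviso rescues it, though: the operative events occurred in Varbourne. Condition met.
  (c) No defendant is a corporation. Fails.
  → No jurisdiction.
Courts with jurisdiction: the Ravford High Bench, the Varbourne Court of Common Pleas — 2 in total.

2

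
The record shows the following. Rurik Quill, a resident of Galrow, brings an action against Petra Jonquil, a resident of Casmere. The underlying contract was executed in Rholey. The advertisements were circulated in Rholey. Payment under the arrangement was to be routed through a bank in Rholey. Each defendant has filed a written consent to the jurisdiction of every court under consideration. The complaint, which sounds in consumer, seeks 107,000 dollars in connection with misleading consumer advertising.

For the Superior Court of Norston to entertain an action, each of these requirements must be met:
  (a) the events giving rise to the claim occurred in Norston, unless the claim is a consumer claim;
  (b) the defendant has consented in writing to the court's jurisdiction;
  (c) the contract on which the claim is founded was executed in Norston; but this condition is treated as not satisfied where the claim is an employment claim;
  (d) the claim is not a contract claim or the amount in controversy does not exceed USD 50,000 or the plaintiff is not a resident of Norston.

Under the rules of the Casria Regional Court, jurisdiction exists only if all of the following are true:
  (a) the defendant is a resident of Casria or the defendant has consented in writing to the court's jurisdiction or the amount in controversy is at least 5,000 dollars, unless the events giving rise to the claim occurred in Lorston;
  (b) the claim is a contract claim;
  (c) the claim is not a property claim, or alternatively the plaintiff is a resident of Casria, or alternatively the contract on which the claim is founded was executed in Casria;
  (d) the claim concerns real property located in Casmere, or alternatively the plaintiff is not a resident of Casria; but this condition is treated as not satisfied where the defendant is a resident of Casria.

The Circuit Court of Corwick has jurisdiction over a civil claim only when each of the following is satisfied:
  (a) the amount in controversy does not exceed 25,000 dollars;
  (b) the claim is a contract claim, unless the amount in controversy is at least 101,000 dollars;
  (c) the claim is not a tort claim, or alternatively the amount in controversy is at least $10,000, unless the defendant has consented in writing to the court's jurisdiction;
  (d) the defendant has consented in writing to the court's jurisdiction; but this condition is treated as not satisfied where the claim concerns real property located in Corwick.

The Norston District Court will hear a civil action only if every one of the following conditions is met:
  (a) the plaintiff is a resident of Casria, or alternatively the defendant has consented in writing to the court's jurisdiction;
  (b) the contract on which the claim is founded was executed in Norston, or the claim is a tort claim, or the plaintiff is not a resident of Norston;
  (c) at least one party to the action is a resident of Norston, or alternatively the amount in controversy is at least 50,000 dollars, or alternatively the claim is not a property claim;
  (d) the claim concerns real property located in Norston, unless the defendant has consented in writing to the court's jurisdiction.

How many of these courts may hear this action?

The Superior Court of Norston:
  (a) The operative events occurred in Rholey, not Norston. However, the claim is a consumer claim, so the 'unless' proviso supplies this condition. Satisfied.
  (b) Every defendant has filed written consent. Satisfied.
  (c) The contract was executed in Rholey, not Norston. Not satisfied.
  (d) The claim is a consumer claim, not a contract claim, which satisfies one of the alternatives. Satisfied.
  → The court lacks jurisdiction.
The Casria Regional Court:
  (a) Every defendant has filed written consent, so this disjunct is met. Condition met.
  (b) The claim is a consumer claim, not a contract claim. Condition not met.
  (c) The claim is a consumer claim, not a property claim, so this disjunct is met. Met.
  (d) The plaintiff resides in Galrow, which is not Casria — that alternative is enough. The carve-out does not apply: the defendant resides in Casmere, not Casria. Condition met.
  → At least one condition fails; no jurisdiction.
The Circuit Court of Corwick:
  (a) The amount in controversy is $107,000, above the USD 25,000 ceiling. Not met.
  (b) The claim is a consumer claim, not a contract claim. The proviso rescues it, though: the amount in controversy is 107,000 dollars, which meets the USD 101,000 floor. Satisfied.
  (c) The claim is a consumer claim, not a tort claim — that alternative is enough. Condition met.
  (d) Every defendant has filed written consent. The carve-out does not apply: the claim does not concern real property. Condition met.
  → The court lacks jurisdiction.
The Norston District Court:
  (a) Every defendant has filed written consent, which satisfies one of the alternatives. Met.
  (b) The plaintiff resides in Galrow, which is not Norston, so one alternative holds. Satisfied.
  (c) The amount in controversy is 107,000 dollars, which meets the 50,000 dollars floor, so this disjunct is met. Condition met.
  (d) The claim does not concern real property. But every defendant has filed written consent, and the 'unless' clause therefore excuses the requirement. Satisfied.
  → All conditions met; jurisdiction exists.
Courts with jurisdiction: the Norston District Court — 1 in total.

1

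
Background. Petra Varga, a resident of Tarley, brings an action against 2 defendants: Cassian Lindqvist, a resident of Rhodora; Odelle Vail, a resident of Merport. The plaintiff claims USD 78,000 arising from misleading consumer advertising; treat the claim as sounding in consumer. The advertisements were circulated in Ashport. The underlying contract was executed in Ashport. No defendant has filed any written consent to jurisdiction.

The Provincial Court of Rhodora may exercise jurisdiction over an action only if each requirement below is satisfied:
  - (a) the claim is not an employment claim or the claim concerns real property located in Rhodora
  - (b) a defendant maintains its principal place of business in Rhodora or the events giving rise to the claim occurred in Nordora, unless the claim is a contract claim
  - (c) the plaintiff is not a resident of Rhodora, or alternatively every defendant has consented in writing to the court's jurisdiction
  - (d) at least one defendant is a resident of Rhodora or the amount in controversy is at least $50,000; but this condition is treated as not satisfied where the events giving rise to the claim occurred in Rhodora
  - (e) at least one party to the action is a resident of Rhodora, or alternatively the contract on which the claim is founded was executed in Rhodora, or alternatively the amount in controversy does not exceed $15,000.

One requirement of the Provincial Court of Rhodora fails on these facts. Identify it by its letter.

The Provincial Court of Rhodora:
  (a) The claim is a consumer claim, not an employment claim, so one alternative holds. Satisfied.
  (b) No defendant is a corporation; the operative events occurred in Ashport, not Nordora — no alternative holds. The proviso offers no rescue either, since the claim is a consumer claim, not a contract claim. Fails.
  (c) The plaintiff resides in Tarley, which is not Rhodora, so one alternative holds. Satisfied.
  (d) Cassian Lindqvist resides in Rhodora, so this disjunct is met. And the carve-out is inapplicable — the operative events occurred in Ashport, not Rhodora. Condition met.
  (e) Cassian Lindqvist resides in Rhodora, so this disjunct is met. Satisfied.
Only condition (b) fails.

(b)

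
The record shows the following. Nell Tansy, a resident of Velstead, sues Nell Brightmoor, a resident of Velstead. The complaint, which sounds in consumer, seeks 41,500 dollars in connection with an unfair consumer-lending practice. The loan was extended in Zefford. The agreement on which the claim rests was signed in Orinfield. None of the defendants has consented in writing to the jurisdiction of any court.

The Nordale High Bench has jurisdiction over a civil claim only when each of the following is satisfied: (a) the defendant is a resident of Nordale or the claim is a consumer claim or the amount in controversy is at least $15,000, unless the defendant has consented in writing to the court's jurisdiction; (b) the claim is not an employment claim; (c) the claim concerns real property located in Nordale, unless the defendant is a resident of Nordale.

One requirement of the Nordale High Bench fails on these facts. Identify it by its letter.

(c)

The Nordale High Bench:
  (a) The claim is a consumer claim — that alternative is enough. Satisfied.
  (b) The claim is a consumer claim, not an employment claim. Met.
  (c) The claim does not concern real property. Nor does the 'unless' clause help: the defendant resides in Velstead, not Nordale. Not met.
Only condition (c) fails.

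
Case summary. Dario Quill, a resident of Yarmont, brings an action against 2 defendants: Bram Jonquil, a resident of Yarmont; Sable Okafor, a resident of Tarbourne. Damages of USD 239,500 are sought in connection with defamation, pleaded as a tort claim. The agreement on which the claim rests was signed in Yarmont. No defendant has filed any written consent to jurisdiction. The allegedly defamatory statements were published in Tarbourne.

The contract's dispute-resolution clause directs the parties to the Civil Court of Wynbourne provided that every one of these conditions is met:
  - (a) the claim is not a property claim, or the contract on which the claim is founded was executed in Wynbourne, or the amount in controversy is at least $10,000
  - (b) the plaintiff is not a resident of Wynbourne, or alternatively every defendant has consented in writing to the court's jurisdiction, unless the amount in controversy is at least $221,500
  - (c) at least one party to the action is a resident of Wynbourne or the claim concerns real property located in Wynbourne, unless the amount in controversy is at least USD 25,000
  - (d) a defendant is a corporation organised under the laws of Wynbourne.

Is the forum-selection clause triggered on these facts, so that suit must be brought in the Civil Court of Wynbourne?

The Civil Court of Wynbourne:
  (a) The claim is a tort claim, not a property claim, so this disjunct is met. Met.
  (b) The plaintiff resides in Yarmont, which is not Wynbourne, so one alternative holds. Condition met.
  (c) No party resides in Wynbourne; the claim does not concern real property — no alternative holds. The proviso rescues it, though: the amount in controversy is 239,500 dollars, which meets the $25,000 floor. Condition met.
  (d) No defendant is a corporation. Fails.
  → The clause does not apply.

No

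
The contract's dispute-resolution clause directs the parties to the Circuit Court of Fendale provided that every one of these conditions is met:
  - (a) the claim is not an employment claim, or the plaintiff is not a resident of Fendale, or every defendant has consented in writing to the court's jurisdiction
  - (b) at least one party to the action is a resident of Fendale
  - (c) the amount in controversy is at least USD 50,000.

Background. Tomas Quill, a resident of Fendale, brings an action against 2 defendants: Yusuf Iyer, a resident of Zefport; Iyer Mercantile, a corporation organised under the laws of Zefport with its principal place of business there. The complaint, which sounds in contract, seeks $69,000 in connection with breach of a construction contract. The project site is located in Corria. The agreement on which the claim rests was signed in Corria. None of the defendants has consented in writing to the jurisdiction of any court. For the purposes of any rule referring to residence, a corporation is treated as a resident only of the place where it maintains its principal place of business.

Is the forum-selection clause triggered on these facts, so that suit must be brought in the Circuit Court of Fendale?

Yes

The Circuit Court of Fendale:
  (a) The claim is a contract claim, not an employment claim, so one alternative holds. Satisfied.
  (b) Tomas Quill resides in Fendale. Satisfied.
  (c) The amount in controversy is USD 69,000, which meets the USD 50,000 floor. Satisfied.
  → The clause applies.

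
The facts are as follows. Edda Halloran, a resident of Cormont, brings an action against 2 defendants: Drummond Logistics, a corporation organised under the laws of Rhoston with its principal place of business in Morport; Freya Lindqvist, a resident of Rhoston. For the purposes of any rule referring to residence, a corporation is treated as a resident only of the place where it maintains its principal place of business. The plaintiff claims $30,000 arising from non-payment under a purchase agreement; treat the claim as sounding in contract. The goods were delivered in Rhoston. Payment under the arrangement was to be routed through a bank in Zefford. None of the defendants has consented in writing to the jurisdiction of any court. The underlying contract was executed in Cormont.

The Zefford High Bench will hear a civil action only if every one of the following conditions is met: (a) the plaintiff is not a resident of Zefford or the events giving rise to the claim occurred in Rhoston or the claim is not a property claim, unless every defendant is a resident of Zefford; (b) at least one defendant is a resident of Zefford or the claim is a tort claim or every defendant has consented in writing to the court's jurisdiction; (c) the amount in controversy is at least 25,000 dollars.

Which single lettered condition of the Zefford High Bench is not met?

The Zefford High Bench:
  (a) The plaintiff resides in Cormont, which is not Zefford, so one alternative holds. Condition met.
  (b) No defendant resides in Zefford (they reside in Morport, Rhoston); the claim is a contract claim, not a tort claim; no such written consent has been filed — none of the alternatives is met. Condition not met.
  (c) The amount in controversy is 30,000 dollars, which meets the $25,000 floor. Satisfied.
Only condition (b) fails.

(b)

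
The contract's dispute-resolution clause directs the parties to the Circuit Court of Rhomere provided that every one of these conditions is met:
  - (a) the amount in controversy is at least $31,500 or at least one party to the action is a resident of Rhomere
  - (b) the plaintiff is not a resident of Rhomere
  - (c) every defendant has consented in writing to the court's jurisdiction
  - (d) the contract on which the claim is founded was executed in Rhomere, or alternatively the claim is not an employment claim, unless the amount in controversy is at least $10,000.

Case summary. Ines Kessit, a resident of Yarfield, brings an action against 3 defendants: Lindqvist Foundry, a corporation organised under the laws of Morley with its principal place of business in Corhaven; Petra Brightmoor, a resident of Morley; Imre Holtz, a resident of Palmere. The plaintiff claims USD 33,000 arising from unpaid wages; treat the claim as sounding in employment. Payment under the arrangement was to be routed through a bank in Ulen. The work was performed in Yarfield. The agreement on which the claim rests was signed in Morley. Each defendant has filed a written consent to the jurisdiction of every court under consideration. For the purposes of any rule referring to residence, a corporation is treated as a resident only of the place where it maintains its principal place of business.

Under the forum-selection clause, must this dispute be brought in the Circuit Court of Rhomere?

The Circuit Court of Rhomere:
  (a) The amount in controversy is USD 33,000, which meets the USD 31,500 floor, so this disjunct is met. Condition met.
  (b) The plaintiff resides in Yarfield, which is not Rhomere. Satisfied.
  (c) Every defendant has filed written consent. Condition met.
  (d) The contract was executed in Morley, not Rhomere; the claim is an employment claim — every alternative fails. However, the amount in controversy is USD 33,000, which meets the USD 10,000 floor, so the 'unless' proviso supplies this condition. Condition met.
  → Forum clause is triggered.

Yes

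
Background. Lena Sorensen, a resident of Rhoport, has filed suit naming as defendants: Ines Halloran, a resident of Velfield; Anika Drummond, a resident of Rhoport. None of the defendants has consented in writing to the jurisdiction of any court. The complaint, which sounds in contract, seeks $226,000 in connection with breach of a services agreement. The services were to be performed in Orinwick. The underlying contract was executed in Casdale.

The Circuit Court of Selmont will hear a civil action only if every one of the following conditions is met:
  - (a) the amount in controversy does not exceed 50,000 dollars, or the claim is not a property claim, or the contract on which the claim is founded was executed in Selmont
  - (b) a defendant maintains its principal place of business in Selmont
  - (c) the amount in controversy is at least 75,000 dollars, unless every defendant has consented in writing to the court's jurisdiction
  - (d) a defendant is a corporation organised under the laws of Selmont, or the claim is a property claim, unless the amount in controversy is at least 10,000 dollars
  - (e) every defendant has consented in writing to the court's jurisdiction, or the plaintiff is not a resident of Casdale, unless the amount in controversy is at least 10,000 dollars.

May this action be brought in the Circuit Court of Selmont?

The Circuit Court of Selmont:
  (a) The claim is a contract claim, not a property claim, so one alternative holds. Met.
  (b) No defendant is a corporation. Not met.
  (c) The amount in controversy is USD 226,000, which meets the 75,000 dollars floor. Condition met.
  (d) No defendant is a corporation; the claim is a contract claim, not a property claim — every alternative fails. The proviso rescues it, though: the amount in controversy is $226,000, which meets the 10,000 dollars floor. Met.
  (e) The plaintiff resides in Rhoport, which is not Casdale, so this disjunct is met. Condition met.
  → No jurisdiction.

No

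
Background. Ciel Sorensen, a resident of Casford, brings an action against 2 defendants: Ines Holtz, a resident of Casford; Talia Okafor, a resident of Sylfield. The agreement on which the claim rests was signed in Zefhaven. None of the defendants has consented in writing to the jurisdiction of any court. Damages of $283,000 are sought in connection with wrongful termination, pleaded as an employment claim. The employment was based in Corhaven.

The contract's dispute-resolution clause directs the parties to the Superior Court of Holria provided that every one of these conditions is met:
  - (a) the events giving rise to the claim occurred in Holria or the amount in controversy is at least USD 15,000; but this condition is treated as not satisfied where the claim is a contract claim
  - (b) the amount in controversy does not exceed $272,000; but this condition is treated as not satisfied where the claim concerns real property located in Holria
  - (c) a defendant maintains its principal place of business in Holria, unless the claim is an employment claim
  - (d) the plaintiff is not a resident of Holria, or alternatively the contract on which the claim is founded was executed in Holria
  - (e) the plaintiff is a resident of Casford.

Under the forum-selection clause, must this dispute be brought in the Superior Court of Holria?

The Superior Court of Holria:
  (a) The amount in controversy is 283,000 dollars, which meets the 15,000 dollars floor, so one alternative holds. And the carve-out is inapplicable — the claim is an employment claim, not a contract claim. Met.
  (b) The amount in controversy is USD 283,000, above the 272,000 dollars ceiling. Condition not met.
  (c) No defendant is a corporation. However, the claim is an employment claim, so the 'unless' proviso supplies this condition. Condition met.
  (d) The plaintiff resides in Casford, which is not Holria — that alternative is enough. Met.
  (e) The plaintiff resides in Casford. Satisfied.
  → The clause does not apply.

No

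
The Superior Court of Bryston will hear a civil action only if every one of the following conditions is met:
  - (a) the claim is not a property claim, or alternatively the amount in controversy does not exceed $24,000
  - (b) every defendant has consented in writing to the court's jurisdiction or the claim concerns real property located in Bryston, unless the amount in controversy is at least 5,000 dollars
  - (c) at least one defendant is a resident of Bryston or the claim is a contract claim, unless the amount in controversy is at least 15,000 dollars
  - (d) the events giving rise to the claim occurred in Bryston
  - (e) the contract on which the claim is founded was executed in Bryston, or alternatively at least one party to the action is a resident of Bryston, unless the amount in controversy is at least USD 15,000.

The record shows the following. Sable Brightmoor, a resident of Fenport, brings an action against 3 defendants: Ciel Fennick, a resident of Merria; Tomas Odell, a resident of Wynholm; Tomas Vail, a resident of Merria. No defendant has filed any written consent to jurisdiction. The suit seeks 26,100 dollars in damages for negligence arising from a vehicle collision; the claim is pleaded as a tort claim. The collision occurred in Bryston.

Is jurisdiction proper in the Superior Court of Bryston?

Yes

The Superior Court of Bryston:
  (a) The claim is a tort claim, not a property claim, so this disjunct is met. Met.
  (b) No such written consent has been filed; the claim does not concern real property — no alternative holds. The proviso rescues it, though: the amount in controversy is USD 26,100, which meets the USD 5,000 floor. Satisfied.
  (c) No defendant resides in Bryston (they reside in Merria, Wynholm, Merria); the claim is a tort claim, not a contract claim — no alternative holds. The proviso rescues it, though: the amount in controversy is $26,100, which meets the 15,000 dollars floor. Met.
  (d) The operative events occurred in Bryston. Condition met.
  (e) No contract (and hence no place of execution) is alleged; no party resides in Bryston — none of the alternatives is met. However, the amount in controversy is USD 26,100, which meets the USD 15,000 floor, so the 'unless' proviso supplies this condition. Met.
  → The court has jurisdiction.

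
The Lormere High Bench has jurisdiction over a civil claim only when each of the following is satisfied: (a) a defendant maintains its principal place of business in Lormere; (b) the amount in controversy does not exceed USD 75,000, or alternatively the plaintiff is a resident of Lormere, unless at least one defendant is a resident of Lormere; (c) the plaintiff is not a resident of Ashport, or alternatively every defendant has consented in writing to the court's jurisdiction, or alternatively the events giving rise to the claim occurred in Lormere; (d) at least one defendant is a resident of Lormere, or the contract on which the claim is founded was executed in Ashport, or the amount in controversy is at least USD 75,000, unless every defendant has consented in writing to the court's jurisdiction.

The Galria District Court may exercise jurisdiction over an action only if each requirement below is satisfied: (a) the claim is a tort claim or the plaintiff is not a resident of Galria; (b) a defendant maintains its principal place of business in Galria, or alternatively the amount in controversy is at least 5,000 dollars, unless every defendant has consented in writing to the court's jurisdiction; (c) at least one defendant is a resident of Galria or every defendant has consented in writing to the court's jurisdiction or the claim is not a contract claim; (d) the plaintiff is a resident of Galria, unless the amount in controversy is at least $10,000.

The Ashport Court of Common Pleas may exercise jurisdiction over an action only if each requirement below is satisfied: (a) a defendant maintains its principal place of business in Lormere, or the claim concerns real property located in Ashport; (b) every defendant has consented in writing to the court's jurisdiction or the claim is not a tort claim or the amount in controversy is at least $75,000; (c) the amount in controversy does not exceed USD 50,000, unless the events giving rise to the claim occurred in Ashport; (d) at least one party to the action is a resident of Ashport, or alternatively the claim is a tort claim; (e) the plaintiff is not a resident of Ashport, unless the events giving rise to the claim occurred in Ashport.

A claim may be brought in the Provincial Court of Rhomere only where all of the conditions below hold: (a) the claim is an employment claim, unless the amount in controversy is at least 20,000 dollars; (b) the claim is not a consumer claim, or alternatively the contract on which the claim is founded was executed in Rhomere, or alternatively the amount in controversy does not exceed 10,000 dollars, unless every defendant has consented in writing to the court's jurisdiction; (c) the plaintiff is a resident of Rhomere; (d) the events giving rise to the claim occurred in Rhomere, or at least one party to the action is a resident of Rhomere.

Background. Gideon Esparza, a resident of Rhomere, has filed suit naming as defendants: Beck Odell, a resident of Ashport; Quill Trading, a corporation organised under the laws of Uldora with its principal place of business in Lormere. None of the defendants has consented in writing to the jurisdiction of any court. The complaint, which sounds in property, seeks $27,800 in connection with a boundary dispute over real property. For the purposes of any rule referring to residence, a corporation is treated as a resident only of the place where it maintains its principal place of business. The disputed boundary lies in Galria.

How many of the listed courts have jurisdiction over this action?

4

The Lormere High Bench:
  (a) Quill Trading has its principal place of business in Lormere. Satisfied.
  (b) The amount in controversy is USD 27,800, within the 75,000 dollars ceiling, so this disjunct is met. Met.
  (c) The plaintiff resides in Rhomere, which is not Ashport, so one alternative holds. Condition met.
  (d) Quill Trading resides in Lormere, so one alternative holds. Met.
  → The court has jurisdiction.
The Galria District Court:
  (a) The plaintiff resides in Rhomere, which is not Galria, so one alternative holds. Satisfied.
  (b) The amount in controversy is $27,800, which meets the USD 5,000 floor, so one alternative holds. Met.
  (c) The claim is a property claim, not a contract claim, so one alternative holds. Condition met.
  (d) The plaintiff resides in Rhomere, not Galria. But the amount in controversy is 27,800 dollars, which meets the 10,000 dollars floor, and the 'unless' clause therefore excuses the requirement. Met.
  → Every requirement is satisfied — jurisdiction.
The Ashport Court of Common Pleas:
  (a) Quill Trading has its principal place of business in Lormere, so one alternative holds. Met.
  (b) The claim is a property claim, not a tort claim, so this disjunct is met. Met.
  (c) The amount in controversy is 27,800 dollars, within the 50,000 dollars ceiling. Condition met.
  (d) Beck Odell resides in Ashport, so one alternative holds. Satisfied.
  (e) The plaintiff resides in Rhomere, which is not Ashport. Satisfied.
  → Jurisdiction lies.
The Provincial Court of Rhomere:
  (a) The claim is a property claim, not an employment claim. The proviso rescues it, though: the amount in controversy is USD 27,800, which meets the 20,000 dollars floor. Satisfied.
  (b) The claim is a property claim, not a consumer claim, so this disjunct is met. Condition met.
  (c) The plaintiff resides in Rhomere. Condition met.
  (d) Gideon Esparza resides in Rhomere, so this disjunct is met. Met.
  → Jurisdiction lies.
Courts with jurisdiction: the Lormere High Bench, the Galria District Court, the Ashport Court of Common Pleas, the Provincial Court of Rhomere — 4 in total.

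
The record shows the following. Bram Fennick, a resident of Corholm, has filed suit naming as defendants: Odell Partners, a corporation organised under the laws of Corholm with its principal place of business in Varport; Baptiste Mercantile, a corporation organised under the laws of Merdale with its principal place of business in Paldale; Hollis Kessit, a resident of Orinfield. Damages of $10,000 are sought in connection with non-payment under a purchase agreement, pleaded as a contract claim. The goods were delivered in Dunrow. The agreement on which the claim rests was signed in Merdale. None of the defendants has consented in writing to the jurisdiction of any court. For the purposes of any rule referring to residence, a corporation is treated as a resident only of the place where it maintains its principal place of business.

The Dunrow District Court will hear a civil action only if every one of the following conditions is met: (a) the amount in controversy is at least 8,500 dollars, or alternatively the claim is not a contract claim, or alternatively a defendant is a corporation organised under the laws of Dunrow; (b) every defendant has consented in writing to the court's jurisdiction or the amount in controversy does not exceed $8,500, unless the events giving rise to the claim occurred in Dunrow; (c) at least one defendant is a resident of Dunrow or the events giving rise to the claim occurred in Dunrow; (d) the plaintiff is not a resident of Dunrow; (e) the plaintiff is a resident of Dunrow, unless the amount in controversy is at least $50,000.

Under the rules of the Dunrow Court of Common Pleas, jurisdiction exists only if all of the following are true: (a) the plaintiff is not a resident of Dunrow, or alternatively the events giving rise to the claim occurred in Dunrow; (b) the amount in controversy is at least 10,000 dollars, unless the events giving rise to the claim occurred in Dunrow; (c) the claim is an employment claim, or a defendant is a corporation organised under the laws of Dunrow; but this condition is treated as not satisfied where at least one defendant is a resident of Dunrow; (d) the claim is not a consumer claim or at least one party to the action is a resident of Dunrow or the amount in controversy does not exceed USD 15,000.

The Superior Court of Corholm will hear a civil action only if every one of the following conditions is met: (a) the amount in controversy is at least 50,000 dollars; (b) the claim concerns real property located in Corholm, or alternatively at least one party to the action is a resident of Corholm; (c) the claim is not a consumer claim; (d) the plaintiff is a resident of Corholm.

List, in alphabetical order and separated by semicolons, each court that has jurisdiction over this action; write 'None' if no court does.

None

The Dunrow District Court:
  (a) The amount in controversy is 10,000 dollars, which meets the USD 8,500 floor, which satisfies one of the alternatives. Met.
  (b) No such written consent has been filed; the amount in controversy is USD 10,000, above the $8,500 ceiling — every alternative fails. But the operative events occurred in Dunrow, and the 'unless' clause therefore excuses the requirement. Satisfied.
  (c) The operative events occurred in Dunrow, so one alternative holds. Met.
  (d) The plaintiff resides in Corholm, which is not Dunrow. Satisfied.
  (e) The plaintiff resides in Corholm, not Dunrow. And the amount in controversy is $10,000, below the 50,000 dollars floor, so the proviso does not save it. Not met.
  → The court lacks jurisdiction.
The Dunrow Court of Common Pleas:
  (a) The plaintiff resides in Corholm, which is not Dunrow, which satisfies one of the alternatives. Met.
  (b) The amount in controversy is 10,000 dollars, which meets the $10,000 floor. Condition met.
  (c) The claim is a contract claim, not an employment claim; the corporate defendant(s) are organised in Corholm, Merdale, not Dunrow — no alternative holds. Not met.
  (d) The claim is a contract claim, not a consumer claim, so one alternative holds. Met.
  → No jurisdiction.
The Superior Court of Corholm:
  (a) The amount in controversy is USD 10,000, below the USD 50,000 floor. Condition not met.
  (b) Bram Fennick resides in Corholm, so this disjunct is met. Satisfied.
  (c) The claim is a contract claim, not a consumer claim. Satisfied.
  (d) The plaintiff resides in Corholm. Met.
  → Not every requirement is met — no jurisdiction.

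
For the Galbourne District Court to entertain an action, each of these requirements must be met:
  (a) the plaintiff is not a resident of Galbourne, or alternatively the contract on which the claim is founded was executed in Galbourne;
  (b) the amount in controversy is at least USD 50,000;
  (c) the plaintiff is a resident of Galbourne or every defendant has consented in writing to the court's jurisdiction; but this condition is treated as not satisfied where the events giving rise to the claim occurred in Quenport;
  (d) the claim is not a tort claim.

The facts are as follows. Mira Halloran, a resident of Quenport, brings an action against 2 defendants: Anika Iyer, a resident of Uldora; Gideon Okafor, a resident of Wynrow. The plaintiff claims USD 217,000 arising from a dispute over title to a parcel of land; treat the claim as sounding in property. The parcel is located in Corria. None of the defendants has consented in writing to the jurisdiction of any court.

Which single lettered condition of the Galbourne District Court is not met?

The Galbourne District Court:
  (a) The plaintiff resides in Quenport, which is not Galbourne, which satisfies one of the alternatives. Satisfied.
  (b) The amount in controversy is 217,000 dollars, which meets the USD 50,000 floor. Condition met.
  (c) The plaintiff resides in Quenport, not Galbourne; no such written consent has been filed — no alternative holds. Not satisfied.
  (d) The claim is a property claim, not a tort claim. Satisfied.
Only condition (c) fails.

(c)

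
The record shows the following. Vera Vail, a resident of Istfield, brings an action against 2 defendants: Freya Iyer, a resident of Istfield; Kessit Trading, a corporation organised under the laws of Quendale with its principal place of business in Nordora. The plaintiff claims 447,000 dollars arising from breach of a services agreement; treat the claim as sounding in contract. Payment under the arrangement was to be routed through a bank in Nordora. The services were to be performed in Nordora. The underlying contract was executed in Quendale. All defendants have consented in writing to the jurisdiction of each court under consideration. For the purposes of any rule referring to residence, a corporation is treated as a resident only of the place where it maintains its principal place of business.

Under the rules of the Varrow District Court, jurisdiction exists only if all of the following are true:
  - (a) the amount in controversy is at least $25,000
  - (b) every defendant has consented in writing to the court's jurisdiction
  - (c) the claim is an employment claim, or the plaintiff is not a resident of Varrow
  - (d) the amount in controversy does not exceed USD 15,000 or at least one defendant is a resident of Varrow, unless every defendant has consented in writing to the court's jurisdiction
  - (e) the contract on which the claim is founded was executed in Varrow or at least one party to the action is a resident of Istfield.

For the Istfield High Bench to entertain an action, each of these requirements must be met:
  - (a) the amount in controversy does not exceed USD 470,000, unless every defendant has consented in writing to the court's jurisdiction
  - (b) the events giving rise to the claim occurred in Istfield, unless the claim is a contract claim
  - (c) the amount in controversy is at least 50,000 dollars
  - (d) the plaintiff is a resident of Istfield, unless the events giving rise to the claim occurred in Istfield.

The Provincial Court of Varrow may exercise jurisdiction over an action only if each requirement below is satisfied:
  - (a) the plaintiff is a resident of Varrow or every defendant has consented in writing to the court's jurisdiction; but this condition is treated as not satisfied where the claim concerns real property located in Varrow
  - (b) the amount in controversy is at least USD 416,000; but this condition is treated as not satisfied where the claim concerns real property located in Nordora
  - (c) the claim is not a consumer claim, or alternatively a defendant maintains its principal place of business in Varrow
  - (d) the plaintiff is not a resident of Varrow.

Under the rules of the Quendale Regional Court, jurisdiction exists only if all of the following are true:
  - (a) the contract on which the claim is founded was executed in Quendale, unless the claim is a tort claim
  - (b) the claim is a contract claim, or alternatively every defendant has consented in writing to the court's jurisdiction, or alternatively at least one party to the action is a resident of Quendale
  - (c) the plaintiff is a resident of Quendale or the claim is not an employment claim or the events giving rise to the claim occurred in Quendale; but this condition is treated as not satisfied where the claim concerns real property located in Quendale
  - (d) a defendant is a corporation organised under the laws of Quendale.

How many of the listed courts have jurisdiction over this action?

The Varrow District Court:
  (a) The amount in controversy is $447,000, which meets the 25,000 dollars floor. Condition met.
  (b) Every defendant has filed written consent. Met.
  (c) The plaintiff resides in Istfield, which is not Varrow, which satisfies one of the alternatives. Condition met.
  (d) The amount in controversy is 447,000 dollars, above the USD 15,000 ceiling; no defendant resides in Varrow (they reside in Istfield, Nordora) — none of the alternatives is met. But every defendant has filed written consent, and the 'unless' clause therefore excuses the requirement. Met.
  (e) Vera Vail resides in Istfield, so one alternative holds. Condition met.
  → All conditions met; jurisdiction exists.
The Istfield High Bench:
  (a) The amount in controversy is USD 447,000, within the USD 470,000 ceiling. Satisfied.
  (b) The operative events occurred in Nordora, not Istfield. But the claim is a contract claim, and the 'unless' clause therefore excuses the requirement. Satisfied.
  (c) The amount in controversy is $447,000, which meets the USD 50,000 floor. Condition met.
  (d) The plaintiff resides in Istfield. Satisfied.
  → All conditions met; jurisdiction exists.
The Provincial Court of Varrow:
  (a) Every defendant has filed written consent — that alternative is enough. The exception is not triggered, since the claim does not concern real property. Condition met.
  (b) The amount in controversy is $447,000, which meets the USD 416,000 floor. The exception is not triggered, since the claim does not concern real property. Condition met.
  (c) The claim is a contract claim, not a consumer claim, which satisfies one of the alternatives. Satisfied.
  (d) The plaintiff resides in Istfield, which is not Varrow. Condition met.
  → Every requirement is satisfied — jurisdiction.
The Quendale Regional Court:
  (a) The contract was executed in Quendale. Met.
  (b) The claim is a contract claim, so this disjunct is met. Satisfied.
  (c) The claim is a contract claim, not an employment claim, which satisfies one of the alternatives. The exception is not triggered, since the claim does not concern real property. Condition met.
  (d) Kessit Trading is organised under the laws of Quendale. Condition met.
  → Jurisdiction lies.
Courts with jurisdiction: the Varrow District Court, the Istfield High Bench, the Provincial Court of Varrow, the Quendale Regional Court — 4 in total.

4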